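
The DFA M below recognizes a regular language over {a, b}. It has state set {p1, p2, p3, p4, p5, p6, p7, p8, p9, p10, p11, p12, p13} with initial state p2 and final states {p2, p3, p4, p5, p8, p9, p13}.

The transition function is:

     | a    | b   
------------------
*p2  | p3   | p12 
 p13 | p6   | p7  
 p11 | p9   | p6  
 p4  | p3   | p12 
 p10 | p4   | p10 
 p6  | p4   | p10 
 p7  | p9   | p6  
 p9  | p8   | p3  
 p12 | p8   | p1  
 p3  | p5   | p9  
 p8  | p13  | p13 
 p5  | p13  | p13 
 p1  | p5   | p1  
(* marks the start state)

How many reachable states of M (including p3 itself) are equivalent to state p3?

First remove the unreachable states {p11}; 12 states remain.
Start with accepting vs non-accepting: {p2,p3,p4,p5,p8,p9,p13} | {p1,p6,p7,p10,p12}.
Refine {p2,p3,p4,p5,p8,p9,p13} on symbol a: members go to different blocks, giving {p2,p3,p4,p5,p8,p9} and {p13}.
Split {p2,p3,p4,p5,p8,p9} by δ(·,a) → {p2,p3,p4,p9} and {p5,p8}.
Split {p2,p3,p4,p9} by δ(·,a) → {p2,p4} and {p3,p9}.
On input a, block {p1,p6,p7,p10,p12} splits into {p1,p12} and {p6,p10} and {p7}.
Stable partition: {p2,p4} | {p1,p12} | {p13} | {p5,p8} | {p3,p9} | {p6,p10} | {p7} — 7 equivalence classes.
State p3 belongs to the block {p3,p9}, which has 2 states.

2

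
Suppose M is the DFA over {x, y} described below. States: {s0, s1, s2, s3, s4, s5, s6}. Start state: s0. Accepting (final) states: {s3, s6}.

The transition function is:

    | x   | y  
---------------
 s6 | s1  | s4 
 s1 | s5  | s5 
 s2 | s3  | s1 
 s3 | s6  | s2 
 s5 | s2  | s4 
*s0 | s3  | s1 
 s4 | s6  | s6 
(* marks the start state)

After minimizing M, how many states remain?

6

Every state is reachable, so we keep all 7.
P0 = {s3,s6} | {s0,s1,s2,s4,s5}.
Split {s3,s6} by δ(·,x) → {s3} and {s6}.
Split {s0,s1,s2,s4,s5} by δ(·,x) → {s0,s2} and {s1,s5} and {s4}.
Split {s1,s5} by δ(·,x) → {s1} and {s5}.
Stable partition: {s3} | {s0,s2} | {s6} | {s1} | {s4} | {s5} — 6 equivalence classes.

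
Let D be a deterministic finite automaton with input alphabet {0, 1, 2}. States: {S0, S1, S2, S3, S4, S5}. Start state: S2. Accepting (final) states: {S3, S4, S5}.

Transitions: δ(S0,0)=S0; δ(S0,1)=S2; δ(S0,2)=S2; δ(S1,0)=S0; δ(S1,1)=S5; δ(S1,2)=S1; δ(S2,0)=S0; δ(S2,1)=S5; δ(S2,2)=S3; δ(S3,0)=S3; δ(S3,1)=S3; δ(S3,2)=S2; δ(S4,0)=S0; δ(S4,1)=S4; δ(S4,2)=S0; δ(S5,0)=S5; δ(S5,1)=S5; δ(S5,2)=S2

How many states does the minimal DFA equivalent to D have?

3

States {S1,S4} cannot be reached from the start state, so discard them.
Start with accepting vs non-accepting: {S3,S5} | {S0,S2}.
Refine {S0,S2} on symbol 1: members go to different blocks, giving {S0} and {S2}.
No further refinement is possible. Final partition (3 blocks): {S3,S5} | {S0} | {S2}.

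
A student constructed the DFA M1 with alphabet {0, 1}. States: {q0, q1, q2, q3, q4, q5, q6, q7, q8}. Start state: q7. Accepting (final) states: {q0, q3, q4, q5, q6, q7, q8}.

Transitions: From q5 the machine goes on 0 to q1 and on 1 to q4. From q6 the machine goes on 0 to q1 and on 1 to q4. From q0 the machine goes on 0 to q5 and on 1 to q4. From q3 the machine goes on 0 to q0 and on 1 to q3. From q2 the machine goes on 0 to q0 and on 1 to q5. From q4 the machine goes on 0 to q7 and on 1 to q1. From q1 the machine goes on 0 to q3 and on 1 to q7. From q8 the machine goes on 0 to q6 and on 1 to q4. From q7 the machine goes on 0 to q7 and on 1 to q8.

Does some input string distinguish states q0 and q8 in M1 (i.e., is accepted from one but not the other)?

First remove the unreachable states {q2}; 8 states remain.
Start with accepting vs non-accepting: {q0,q3,q4,q5,q6,q7,q8} | {q1}.
On input 0, block {q0,q3,q4,q5,q6,q7,q8} splits into {q0,q3,q4,q7,q8} and {q5,q6}.
Split {q0,q3,q4,q7,q8} by δ(·,0) → {q3,q4,q7} and {q0,q8}.
On input 0, block {q3,q4,q7} splits into {q4,q7} and {q3}.
Refine {q4,q7} on symbol 1: members go to different blocks, giving {q4} and {q7}.
The partition is now stable with 6 blocks: {q4} | {q1} | {q5,q6} | {q0,q8} | {q3} | {q7}.
q0 and q8 lie in the same block of the stable partition, so they are equivalent — no string distinguishes them.

No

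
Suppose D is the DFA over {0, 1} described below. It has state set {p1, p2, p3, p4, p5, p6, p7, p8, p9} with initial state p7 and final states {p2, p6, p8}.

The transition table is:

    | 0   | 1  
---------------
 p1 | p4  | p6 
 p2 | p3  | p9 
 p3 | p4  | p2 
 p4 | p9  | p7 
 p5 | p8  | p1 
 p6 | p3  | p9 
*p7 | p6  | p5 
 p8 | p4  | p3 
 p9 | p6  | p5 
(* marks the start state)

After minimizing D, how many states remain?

6

P0 = {p2,p6,p8} | {p1,p3,p4,p5,p7,p9}.
On input 0, block {p1,p3,p4,p5,p7,p9} splits into {p1,p3,p4} and {p5,p7,p9}.
Refine {p2,p6,p8} on symbol 1: members go to different blocks, giving {p2,p6} and {p8}.
On input 0, block {p1,p3,p4} splits into {p1,p3} and {p4}.
Split {p5,p7,p9} by δ(·,0) → {p7,p9} and {p5}.
Stable partition: {p2,p6} | {p1,p3} | {p7,p9} | {p8} | {p4} | {p5} — 6 equivalence classes.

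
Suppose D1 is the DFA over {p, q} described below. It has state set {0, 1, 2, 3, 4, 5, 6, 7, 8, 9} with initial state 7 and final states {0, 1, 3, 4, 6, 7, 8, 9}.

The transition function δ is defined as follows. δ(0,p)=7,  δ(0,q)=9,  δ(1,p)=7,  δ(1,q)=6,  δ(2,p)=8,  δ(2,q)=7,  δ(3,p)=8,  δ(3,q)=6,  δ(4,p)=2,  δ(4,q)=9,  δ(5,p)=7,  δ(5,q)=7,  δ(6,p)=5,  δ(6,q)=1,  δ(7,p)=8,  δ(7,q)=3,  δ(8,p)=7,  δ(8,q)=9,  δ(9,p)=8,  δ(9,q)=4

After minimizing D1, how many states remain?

First remove the unreachable states {0}; 9 states remain.
Initial partition by acceptance: {1,3,4,6,7,8,9} | {2,5}.
Split {1,3,4,6,7,8,9} by δ(·,p) → {1,3,7,8,9} and {4,6}.
On input q, block {1,3,7,8,9} splits into {1,3,9} and {7,8}.
Stable partition: {1,3,9} | {2,5} | {4,6} | {7,8} — 4 equivalence classes.

4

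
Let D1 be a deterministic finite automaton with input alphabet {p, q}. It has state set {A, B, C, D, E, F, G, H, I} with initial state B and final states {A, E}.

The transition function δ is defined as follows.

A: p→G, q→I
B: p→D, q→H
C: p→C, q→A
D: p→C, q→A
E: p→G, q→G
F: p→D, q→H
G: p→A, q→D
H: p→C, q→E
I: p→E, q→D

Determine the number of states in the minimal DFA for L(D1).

First remove the unreachable states {F}; 8 states remain.
P0 = {A,E} | {B,C,D,G,H,I}.
Split {B,C,D,G,H,I} by δ(·,p) → {B,C,D,H} and {G,I}.
Refine {B,C,D,H} on symbol q: members go to different blocks, giving {C,D,H} and {B}.
Stable partition: {A,E} | {C,D,H} | {G,I} | {B} — 4 equivalence classes.

4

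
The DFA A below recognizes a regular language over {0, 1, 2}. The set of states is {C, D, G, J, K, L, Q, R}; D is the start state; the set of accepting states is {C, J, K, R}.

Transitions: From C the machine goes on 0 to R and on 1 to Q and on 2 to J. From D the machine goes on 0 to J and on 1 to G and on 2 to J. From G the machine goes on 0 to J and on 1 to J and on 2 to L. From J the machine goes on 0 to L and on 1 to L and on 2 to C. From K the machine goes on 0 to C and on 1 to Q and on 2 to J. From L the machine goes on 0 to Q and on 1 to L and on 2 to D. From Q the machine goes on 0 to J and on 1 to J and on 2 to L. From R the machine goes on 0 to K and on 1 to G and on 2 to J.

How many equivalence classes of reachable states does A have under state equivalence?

Every state is reachable, so we keep all 8.
Start with accepting vs non-accepting: {C,J,K,R} | {D,G,L,Q}.
Split {C,J,K,R} by δ(·,0) → {C,K,R} and {J}.
Refine {D,G,L,Q} on symbol 0: members go to different blocks, giving {D,G,Q} and {L}.
On input 1, block {D,G,Q} splits into {G,Q} and {D}.
The partition is now stable with 5 blocks: {C,K,R} | {G,Q} | {J} | {L} | {D}.

5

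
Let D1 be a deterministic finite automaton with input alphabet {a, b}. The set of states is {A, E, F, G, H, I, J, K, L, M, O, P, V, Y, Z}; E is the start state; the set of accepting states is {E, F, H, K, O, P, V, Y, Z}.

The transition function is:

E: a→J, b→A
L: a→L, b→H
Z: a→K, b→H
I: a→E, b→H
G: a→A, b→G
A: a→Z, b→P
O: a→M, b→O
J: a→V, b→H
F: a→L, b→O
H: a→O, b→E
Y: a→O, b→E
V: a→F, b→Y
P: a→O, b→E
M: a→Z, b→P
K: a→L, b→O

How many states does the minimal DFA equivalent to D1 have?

First remove the unreachable states {G,I}; 13 states remain.
P0 = {E,F,H,K,O,P,V,Y,Z} | {A,J,L,M}.
On input a, block {E,F,H,K,O,P,V,Y,Z} splits into {H,P,V,Y,Z} and {E,F,K,O}.
On input b, block {H,P,V,Y,Z} splits into {H,P,Y} and {V,Z}.
On input a, block {A,J,L,M} splits into {A,J,M} and {L}.
Refine {E,F,K,O} on symbol a: members go to different blocks, giving {F,K} and {E,O}.
Split {E,O} by δ(·,b) → {O} and {E}.
No further refinement is possible. Final partition (7 blocks): {H,P,Y} | {A,J,M} | {F,K} | {V,Z} | {L} | {O} | {E}.

7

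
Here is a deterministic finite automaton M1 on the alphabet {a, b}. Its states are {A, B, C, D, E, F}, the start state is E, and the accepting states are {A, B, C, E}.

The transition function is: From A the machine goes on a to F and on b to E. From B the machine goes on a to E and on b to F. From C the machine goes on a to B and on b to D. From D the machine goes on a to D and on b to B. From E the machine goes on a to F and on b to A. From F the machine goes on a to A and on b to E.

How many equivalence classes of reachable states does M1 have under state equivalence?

2

States {B,C,D} cannot be reached from the start state, so discard them.
P0 = {A,E} | {F}.
Stable partition: {A,E} | {F} — 2 equivalence classes.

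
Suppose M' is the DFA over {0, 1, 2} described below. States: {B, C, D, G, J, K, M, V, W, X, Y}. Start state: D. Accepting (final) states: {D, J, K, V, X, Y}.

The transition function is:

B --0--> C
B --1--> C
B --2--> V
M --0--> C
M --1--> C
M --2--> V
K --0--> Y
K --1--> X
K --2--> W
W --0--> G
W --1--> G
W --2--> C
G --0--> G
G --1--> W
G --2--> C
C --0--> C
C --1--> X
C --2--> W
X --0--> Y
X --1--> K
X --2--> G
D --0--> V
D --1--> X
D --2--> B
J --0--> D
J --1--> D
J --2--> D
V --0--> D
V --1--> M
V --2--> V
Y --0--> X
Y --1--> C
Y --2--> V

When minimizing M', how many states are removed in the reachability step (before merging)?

1

BFS from D reaches {B, C, D, G, K, M, V, W, X, Y}; the 1 state(s) J are never visited.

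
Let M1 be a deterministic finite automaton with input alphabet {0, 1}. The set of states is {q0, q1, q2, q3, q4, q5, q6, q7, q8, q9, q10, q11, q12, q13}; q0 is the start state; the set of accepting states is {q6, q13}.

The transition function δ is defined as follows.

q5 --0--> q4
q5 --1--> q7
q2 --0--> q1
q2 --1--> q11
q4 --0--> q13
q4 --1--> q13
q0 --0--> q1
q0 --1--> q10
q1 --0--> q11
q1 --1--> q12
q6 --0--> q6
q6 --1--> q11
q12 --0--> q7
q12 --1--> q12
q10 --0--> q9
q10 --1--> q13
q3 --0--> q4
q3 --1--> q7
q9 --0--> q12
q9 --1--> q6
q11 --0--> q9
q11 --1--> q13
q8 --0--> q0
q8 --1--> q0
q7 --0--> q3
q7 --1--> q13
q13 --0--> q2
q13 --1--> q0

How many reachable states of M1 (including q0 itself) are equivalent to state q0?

2

First remove the unreachable states {q5,q8}; 12 states remain.
P0 = {q6,q13} | {q0,q1,q2,q3,q4,q7,q9,q10,q11,q12}.
On input 0, block {q6,q13} splits into {q6} and {q13}.
On input 0, block {q0,q1,q2,q3,q4,q7,q9,q10,q11,q12} splits into {q0,q1,q2,q3,q7,q9,q10,q11,q12} and {q4}.
On input 0, block {q0,q1,q2,q3,q7,q9,q10,q11,q12} splits into {q0,q1,q2,q7,q9,q10,q11,q12} and {q3}.
Split {q0,q1,q2,q7,q9,q10,q11,q12} by δ(·,0) → {q0,q1,q2,q9,q10,q11,q12} and {q7}.
Split {q0,q1,q2,q9,q10,q11,q12} by δ(·,0) → {q0,q1,q2,q9,q10,q11} and {q12}.
On input 0, block {q0,q1,q2,q9,q10,q11} splits into {q0,q1,q2,q10,q11} and {q9}.
Refine {q0,q1,q2,q10,q11} on symbol 0: members go to different blocks, giving {q0,q1,q2} and {q10,q11}.
On input 0, block {q0,q1,q2} splits into {q0,q2} and {q1}.
No further refinement is possible. Final partition (10 blocks): {q6} | {q0,q2} | {q13} | {q4} | {q3} | {q7} | {q12} | {q9} | {q10,q11} | {q1}.
The equivalence class containing q0 is {q0,q2}, of size 2.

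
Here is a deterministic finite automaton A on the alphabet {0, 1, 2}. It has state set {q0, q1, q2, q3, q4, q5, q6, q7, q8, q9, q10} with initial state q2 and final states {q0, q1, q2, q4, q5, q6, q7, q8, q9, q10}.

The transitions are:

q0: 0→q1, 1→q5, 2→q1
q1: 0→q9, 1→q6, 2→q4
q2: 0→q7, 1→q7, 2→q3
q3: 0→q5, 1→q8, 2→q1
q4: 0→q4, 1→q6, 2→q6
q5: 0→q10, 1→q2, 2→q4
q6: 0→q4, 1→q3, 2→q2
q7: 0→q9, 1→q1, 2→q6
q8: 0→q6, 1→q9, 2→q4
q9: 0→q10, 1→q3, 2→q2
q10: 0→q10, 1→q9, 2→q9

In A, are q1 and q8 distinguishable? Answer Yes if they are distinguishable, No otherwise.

No

First remove the unreachable states {q0}; 10 states remain.
Initial partition by acceptance: {q1,q2,q4,q5,q6,q7,q8,q9,q10} | {q3}.
Split {q1,q2,q4,q5,q6,q7,q8,q9,q10} by δ(·,1) → {q1,q2,q4,q5,q7,q8,q10} and {q6,q9}.
Split {q1,q2,q4,q5,q7,q8,q10} by δ(·,0) → {q2,q4,q5,q10} and {q1,q7,q8}.
On input 0, block {q2,q4,q5,q10} splits into {q4,q5,q10} and {q2}.
Split {q4,q5,q10} by δ(·,1) → {q4,q10} and {q5}.
Refine {q1,q7,q8} on symbol 1: members go to different blocks, giving {q1,q8} and {q7}.
Stable partition: {q4,q10} | {q3} | {q6,q9} | {q1,q8} | {q2} | {q5} | {q7} — 7 equivalence classes.
q1 and q8 lie in the same block of the stable partition, so they are equivalent — no string distinguishes them.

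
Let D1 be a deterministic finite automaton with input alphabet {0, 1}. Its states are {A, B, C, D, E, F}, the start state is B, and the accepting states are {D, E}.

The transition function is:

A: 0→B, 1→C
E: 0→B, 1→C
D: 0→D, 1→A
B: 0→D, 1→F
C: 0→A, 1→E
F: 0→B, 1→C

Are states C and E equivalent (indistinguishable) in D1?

P0 = {D,E} | {A,B,C,F}.
Refine {D,E} on symbol 0: members go to different blocks, giving {D} and {E}.
Refine {A,B,C,F} on symbol 0: members go to different blocks, giving {A,C,F} and {B}.
Refine {A,C,F} on symbol 0: members go to different blocks, giving {A,F} and {C}.
No further refinement is possible. Final partition (5 blocks): {D} | {A,F} | {E} | {B} | {C}.
C and E end up in different blocks, so they are distinguishable. For instance, the string 'ε' is accepted from only E.

No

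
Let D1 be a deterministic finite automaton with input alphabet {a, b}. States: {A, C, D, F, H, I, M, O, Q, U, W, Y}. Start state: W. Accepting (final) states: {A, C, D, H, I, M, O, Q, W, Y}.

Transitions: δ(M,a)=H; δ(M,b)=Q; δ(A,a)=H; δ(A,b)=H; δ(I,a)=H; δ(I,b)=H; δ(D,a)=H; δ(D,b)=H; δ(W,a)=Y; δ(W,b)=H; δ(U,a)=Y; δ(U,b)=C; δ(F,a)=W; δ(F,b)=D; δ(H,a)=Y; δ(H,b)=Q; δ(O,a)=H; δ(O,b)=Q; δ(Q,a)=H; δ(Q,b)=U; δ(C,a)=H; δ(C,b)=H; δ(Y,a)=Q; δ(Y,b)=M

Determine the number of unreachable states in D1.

5

BFS from W reaches {C, H, M, Q, U, W, Y}; the 5 state(s) A, D, F, I, O are never visited.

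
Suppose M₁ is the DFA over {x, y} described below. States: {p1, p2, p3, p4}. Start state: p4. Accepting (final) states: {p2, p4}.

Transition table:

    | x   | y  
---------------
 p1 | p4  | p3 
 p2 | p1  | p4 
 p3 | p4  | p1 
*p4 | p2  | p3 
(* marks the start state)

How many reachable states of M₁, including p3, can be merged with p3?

Every state is reachable, so we keep all 4.
P0 = {p2,p4} | {p1,p3}.
Refine {p2,p4} on symbol x: members go to different blocks, giving {p2} and {p4}.
The partition is now stable with 3 blocks: {p2} | {p1,p3} | {p4}.
State p3 belongs to the block {p1,p3}, which has 2 states.

2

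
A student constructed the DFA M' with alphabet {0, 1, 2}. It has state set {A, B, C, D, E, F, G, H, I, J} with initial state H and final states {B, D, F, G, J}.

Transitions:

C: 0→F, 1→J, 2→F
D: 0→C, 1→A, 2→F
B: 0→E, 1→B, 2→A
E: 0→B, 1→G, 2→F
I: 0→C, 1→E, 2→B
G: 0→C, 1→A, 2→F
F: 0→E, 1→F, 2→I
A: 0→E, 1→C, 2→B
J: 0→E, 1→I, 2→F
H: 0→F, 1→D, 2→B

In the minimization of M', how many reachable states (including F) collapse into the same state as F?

2

Start with accepting vs non-accepting: {B,D,F,G,J} | {A,C,E,H,I}.
Split {B,D,F,G,J} by δ(·,1) → {D,G,J} and {B,F}.
On input 0, block {A,C,E,H,I} splits into {C,E,H} and {A,I}.
The partition is now stable with 4 blocks: {D,G,J} | {C,E,H} | {B,F} | {A,I}.
The equivalence class containing F is {B,F}, of size 2.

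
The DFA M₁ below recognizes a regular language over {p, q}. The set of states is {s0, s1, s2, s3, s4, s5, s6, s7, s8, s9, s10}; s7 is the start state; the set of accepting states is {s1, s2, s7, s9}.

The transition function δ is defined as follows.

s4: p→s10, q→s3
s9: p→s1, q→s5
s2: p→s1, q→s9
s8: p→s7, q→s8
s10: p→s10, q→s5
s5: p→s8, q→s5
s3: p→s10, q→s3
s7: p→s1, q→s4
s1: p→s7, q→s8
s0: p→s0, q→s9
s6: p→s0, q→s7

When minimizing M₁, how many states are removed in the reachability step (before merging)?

4

BFS from s7 reaches {s1, s3, s4, s5, s7, s8, s10}; the 4 state(s) s0, s2, s6, s9 are never visited.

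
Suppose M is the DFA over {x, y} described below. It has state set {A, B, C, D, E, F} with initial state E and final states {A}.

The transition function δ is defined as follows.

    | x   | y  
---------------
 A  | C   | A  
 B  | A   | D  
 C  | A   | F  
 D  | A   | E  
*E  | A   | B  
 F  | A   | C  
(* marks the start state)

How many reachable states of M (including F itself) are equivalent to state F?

All states are reachable from the start state.
P0 = {A} | {B,C,D,E,F}.
The partition is now stable with 2 blocks: {A} | {B,C,D,E,F}.
State F belongs to the block {B,C,D,E,F}, which has 5 states.

5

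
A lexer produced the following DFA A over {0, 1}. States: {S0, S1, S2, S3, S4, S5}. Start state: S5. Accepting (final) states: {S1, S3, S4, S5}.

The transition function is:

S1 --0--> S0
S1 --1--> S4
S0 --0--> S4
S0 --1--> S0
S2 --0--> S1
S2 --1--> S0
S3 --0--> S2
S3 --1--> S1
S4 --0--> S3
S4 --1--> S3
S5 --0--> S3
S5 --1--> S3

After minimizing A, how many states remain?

5

Start with accepting vs non-accepting: {S1,S3,S4,S5} | {S0,S2}.
Refine {S1,S3,S4,S5} on symbol 0: members go to different blocks, giving {S1,S3} and {S4,S5}.
Split {S1,S3} by δ(·,1) → {S1} and {S3}.
On input 0, block {S0,S2} splits into {S0} and {S2}.
No further refinement is possible. Final partition (5 blocks): {S1} | {S0} | {S4,S5} | {S3} | {S2}.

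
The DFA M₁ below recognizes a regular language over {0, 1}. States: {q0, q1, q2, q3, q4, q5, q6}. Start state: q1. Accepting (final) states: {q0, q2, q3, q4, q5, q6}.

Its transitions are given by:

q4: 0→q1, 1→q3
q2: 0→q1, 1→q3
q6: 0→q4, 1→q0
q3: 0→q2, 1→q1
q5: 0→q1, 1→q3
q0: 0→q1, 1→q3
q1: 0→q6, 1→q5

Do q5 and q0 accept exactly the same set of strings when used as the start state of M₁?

Yes

Start with accepting vs non-accepting: {q0,q2,q3,q4,q5,q6} | {q1}.
On input 0, block {q0,q2,q3,q4,q5,q6} splits into {q0,q2,q4,q5} and {q3,q6}.
Split {q3,q6} by δ(·,1) → {q3} and {q6}.
Stable partition: {q0,q2,q4,q5} | {q1} | {q3} | {q6} — 4 equivalence classes.
q5 and q0 lie in the same block of the stable partition, so they are equivalent — no string distinguishes them.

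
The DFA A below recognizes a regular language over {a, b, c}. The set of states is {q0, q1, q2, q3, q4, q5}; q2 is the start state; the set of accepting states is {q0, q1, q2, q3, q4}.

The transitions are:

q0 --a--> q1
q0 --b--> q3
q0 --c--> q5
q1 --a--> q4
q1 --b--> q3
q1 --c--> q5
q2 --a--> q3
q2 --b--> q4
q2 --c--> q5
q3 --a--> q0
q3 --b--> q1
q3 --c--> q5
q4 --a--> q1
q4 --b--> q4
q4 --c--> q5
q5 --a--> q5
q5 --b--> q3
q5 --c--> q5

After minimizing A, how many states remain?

All states are reachable from the start state.
Initial partition by acceptance: {q0,q1,q2,q3,q4} | {q5}.
No further refinement is possible. Final partition (2 blocks): {q0,q1,q2,q3,q4} | {q5}.

2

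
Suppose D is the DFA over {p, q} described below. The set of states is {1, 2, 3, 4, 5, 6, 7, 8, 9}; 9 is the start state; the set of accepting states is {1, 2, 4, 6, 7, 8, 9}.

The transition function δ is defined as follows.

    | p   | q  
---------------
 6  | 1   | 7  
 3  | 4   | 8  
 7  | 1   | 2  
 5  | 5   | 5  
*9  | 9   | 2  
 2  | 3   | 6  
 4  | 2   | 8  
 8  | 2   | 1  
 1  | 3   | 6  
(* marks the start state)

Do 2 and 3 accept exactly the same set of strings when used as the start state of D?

States {5} cannot be reached from the start state, so discard them.
Initial partition by acceptance: {1,2,4,6,7,8,9} | {3}.
On input p, block {1,2,4,6,7,8,9} splits into {4,6,7,8,9} and {1,2}.
Refine {4,6,7,8,9} on symbol p: members go to different blocks, giving {4,6,7,8} and {9}.
Refine {4,6,7,8} on symbol q: members go to different blocks, giving {4,6} and {7,8}.
No further refinement is possible. Final partition (5 blocks): {4,6} | {3} | {1,2} | {9} | {7,8}.
2 and 3 end up in different blocks, so they are distinguishable. For instance, the string 'ε' is accepted from only 2.

No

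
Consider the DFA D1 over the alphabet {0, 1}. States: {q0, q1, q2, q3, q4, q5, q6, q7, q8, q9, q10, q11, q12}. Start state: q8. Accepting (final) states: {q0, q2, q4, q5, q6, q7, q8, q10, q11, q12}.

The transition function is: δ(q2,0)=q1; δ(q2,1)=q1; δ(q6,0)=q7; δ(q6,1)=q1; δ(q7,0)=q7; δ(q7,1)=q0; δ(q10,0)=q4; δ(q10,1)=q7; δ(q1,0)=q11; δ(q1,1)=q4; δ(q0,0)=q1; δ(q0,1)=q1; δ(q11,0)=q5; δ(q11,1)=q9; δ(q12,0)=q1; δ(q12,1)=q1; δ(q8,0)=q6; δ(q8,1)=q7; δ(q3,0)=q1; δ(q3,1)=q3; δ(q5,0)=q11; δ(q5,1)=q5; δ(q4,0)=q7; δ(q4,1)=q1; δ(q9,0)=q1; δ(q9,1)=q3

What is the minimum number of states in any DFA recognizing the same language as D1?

States {q2,q10,q12} cannot be reached from the start state, so discard them.
Initial partition by acceptance: {q0,q4,q5,q6,q7,q8,q11} | {q1,q3,q9}.
On input 0, block {q0,q4,q5,q6,q7,q8,q11} splits into {q4,q5,q6,q7,q8,q11} and {q0}.
On input 1, block {q4,q5,q6,q7,q8,q11} splits into {q4,q6,q11} and {q5,q8} and {q7}.
On input 0, block {q4,q6,q11} splits into {q4,q6} and {q11}.
Refine {q1,q3,q9} on symbol 0: members go to different blocks, giving {q3,q9} and {q1}.
Split {q5,q8} by δ(·,0) → {q5} and {q8}.
No further refinement is possible. Final partition (8 blocks): {q4,q6} | {q3,q9} | {q0} | {q5} | {q7} | {q11} | {q1} | {q8}.

8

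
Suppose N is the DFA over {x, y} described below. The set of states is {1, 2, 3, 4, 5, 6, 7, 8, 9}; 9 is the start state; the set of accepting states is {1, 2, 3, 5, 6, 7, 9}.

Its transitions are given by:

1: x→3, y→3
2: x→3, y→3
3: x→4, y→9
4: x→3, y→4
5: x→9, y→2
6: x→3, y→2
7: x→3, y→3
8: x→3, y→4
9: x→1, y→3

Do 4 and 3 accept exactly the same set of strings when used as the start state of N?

No

Reachable states from the start: {1,3,4,9}. Unreachable: {2,5,6,7,8} — drop them.
Initial partition by acceptance: {1,3,9} | {4}.
Refine {1,3,9} on symbol x: members go to different blocks, giving {1,9} and {3}.
Refine {1,9} on symbol x: members go to different blocks, giving {1} and {9}.
The partition is now stable with 4 blocks: {1} | {4} | {3} | {9}.
4 and 3 end up in different blocks, so they are distinguishable. For instance, the string 'ε' is accepted from only 3.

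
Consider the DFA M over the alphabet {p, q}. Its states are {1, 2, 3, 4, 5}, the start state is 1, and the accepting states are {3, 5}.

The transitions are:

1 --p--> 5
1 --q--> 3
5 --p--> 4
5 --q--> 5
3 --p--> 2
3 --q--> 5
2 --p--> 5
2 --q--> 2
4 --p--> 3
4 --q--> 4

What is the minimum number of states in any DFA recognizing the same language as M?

Every state is reachable, so we keep all 5.
Start with accepting vs non-accepting: {3,5} | {1,2,4}.
On input q, block {1,2,4} splits into {2,4} and {1}.
Stable partition: {3,5} | {2,4} | {1} — 3 equivalence classes.

3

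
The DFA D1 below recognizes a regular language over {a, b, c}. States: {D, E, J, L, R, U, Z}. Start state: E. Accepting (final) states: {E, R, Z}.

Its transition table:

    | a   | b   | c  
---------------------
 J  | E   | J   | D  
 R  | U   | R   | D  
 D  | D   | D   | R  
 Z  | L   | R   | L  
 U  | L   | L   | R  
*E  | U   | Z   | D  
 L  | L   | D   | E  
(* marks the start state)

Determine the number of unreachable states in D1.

1

BFS from E reaches {D, E, L, R, U, Z}; the 1 state(s) J are never visited.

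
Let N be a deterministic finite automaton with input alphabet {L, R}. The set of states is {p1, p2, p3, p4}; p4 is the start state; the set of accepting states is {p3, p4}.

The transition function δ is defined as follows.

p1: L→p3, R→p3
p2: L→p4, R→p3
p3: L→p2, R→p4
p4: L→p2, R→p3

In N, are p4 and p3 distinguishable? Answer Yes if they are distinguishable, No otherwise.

No

Reachable states from the start: {p2,p3,p4}. Unreachable: {p1} — drop them.
Start with accepting vs non-accepting: {p3,p4} | {p2}.
No further refinement is possible. Final partition (2 blocks): {p3,p4} | {p2}.
p4 and p3 lie in the same block of the stable partition, so they are equivalent — no string distinguishes them.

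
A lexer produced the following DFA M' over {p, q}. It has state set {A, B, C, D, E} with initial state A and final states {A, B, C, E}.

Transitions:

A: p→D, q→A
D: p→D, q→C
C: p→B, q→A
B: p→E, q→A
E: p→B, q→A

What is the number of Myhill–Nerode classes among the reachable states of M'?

Every state is reachable, so we keep all 5.
Initial partition by acceptance: {A,B,C,E} | {D}.
On input p, block {A,B,C,E} splits into {B,C,E} and {A}.
The partition is now stable with 3 blocks: {B,C,E} | {D} | {A}.

3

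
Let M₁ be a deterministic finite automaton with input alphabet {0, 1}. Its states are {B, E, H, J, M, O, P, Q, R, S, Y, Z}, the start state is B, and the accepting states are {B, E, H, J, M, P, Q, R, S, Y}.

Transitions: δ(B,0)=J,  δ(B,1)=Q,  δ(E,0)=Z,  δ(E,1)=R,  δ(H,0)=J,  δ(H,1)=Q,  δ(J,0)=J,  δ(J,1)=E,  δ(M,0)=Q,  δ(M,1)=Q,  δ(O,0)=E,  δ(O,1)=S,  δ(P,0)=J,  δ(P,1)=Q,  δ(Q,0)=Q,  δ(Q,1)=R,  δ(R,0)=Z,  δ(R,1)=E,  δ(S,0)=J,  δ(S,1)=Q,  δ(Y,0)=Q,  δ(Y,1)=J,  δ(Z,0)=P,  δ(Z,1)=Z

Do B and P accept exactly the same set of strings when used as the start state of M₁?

Yes

First remove the unreachable states {H,M,O,S,Y}; 7 states remain.
Initial partition by acceptance: {B,E,J,P,Q,R} | {Z}.
Refine {B,E,J,P,Q,R} on symbol 0: members go to different blocks, giving {B,J,P,Q} and {E,R}.
On input 1, block {B,J,P,Q} splits into {B,P} and {J,Q}.
No further refinement is possible. Final partition (4 blocks): {B,P} | {Z} | {E,R} | {J,Q}.
B and P lie in the same block of the stable partition, so they are equivalent — no string distinguishes them.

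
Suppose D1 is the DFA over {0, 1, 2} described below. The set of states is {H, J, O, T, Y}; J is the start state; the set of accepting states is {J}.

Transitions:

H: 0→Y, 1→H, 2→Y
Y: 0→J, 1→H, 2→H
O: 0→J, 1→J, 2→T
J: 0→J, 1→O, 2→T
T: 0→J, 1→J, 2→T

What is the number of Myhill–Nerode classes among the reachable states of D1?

First remove the unreachable states {H,Y}; 3 states remain.
Start with accepting vs non-accepting: {J} | {O,T}.
No further refinement is possible. Final partition (2 blocks): {J} | {O,T}.

2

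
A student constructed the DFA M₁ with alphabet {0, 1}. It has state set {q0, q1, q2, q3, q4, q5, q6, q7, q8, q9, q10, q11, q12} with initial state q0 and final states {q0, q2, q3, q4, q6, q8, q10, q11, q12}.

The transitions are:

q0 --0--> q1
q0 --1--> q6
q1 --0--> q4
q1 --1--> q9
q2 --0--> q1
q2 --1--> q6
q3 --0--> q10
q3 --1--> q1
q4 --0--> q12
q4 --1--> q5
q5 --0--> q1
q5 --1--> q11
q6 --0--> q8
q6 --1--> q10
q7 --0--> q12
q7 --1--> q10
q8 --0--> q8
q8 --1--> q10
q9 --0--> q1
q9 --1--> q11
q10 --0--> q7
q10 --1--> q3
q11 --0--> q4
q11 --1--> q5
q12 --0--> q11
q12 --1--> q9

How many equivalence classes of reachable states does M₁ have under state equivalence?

8

States {q2} cannot be reached from the start state, so discard them.
Initial partition by acceptance: {q0,q3,q4,q6,q8,q10,q11,q12} | {q1,q5,q7,q9}.
On input 0, block {q0,q3,q4,q6,q8,q10,q11,q12} splits into {q3,q4,q6,q8,q11,q12} and {q0,q10}.
Split {q3,q4,q6,q8,q11,q12} by δ(·,0) → {q4,q6,q8,q11,q12} and {q3}.
Split {q4,q6,q8,q11,q12} by δ(·,1) → {q4,q11,q12} and {q6,q8}.
Refine {q1,q5,q7,q9} on symbol 0: members go to different blocks, giving {q1,q7} and {q5,q9}.
Split {q1,q7} by δ(·,1) → {q1} and {q7}.
Refine {q0,q10} on symbol 0: members go to different blocks, giving {q0} and {q10}.
The partition is now stable with 8 blocks: {q4,q11,q12} | {q1} | {q0} | {q3} | {q6,q8} | {q5,q9} | {q7} | {q10}.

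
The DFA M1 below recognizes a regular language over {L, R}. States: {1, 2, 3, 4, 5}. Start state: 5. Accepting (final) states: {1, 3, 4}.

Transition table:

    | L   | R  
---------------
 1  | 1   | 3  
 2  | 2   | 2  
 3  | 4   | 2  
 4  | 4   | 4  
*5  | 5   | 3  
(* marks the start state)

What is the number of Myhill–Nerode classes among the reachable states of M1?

First remove the unreachable states {1}; 4 states remain.
Start with accepting vs non-accepting: {3,4} | {2,5}.
Refine {3,4} on symbol R: members go to different blocks, giving {3} and {4}.
On input R, block {2,5} splits into {2} and {5}.
Stable partition: {3} | {2} | {4} | {5} — 4 equivalence classes.

4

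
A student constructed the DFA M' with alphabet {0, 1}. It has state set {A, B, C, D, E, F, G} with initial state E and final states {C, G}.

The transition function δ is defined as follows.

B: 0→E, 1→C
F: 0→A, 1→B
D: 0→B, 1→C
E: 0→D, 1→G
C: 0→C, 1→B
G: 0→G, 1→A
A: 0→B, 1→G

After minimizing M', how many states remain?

States {F} cannot be reached from the start state, so discard them.
Initial partition by acceptance: {C,G} | {A,B,D,E}.
The partition is now stable with 2 blocks: {C,G} | {A,B,D,E}.

2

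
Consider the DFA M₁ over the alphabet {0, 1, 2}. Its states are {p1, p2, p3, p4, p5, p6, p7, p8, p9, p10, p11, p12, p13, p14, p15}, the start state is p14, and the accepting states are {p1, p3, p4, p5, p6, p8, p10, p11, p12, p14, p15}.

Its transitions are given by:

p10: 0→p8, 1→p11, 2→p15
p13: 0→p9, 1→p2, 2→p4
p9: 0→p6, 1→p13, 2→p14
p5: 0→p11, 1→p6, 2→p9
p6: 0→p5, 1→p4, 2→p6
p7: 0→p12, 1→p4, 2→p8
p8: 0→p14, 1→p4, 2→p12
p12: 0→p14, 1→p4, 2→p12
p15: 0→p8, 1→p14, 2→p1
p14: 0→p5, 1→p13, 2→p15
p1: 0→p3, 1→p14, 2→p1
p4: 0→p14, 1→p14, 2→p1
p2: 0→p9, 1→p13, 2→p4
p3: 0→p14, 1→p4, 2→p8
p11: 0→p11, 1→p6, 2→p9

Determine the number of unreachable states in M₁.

BFS from p14 reaches {p1, p2, p3, p4, p5, p6, p8, p9, p11, p12, p13, p14, p15}; the 2 state(s) p7, p10 are never visited.

2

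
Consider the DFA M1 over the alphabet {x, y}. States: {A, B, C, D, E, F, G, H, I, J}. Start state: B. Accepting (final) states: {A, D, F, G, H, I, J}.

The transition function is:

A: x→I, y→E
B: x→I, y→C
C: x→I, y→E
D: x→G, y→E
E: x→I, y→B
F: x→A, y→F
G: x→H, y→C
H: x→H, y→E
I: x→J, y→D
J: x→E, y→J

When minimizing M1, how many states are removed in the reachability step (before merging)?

2

Starting at B and following transitions, the reachable set is {B, C, D, E, G, H, I, J}. That leaves A, F unreachable — 2 in total.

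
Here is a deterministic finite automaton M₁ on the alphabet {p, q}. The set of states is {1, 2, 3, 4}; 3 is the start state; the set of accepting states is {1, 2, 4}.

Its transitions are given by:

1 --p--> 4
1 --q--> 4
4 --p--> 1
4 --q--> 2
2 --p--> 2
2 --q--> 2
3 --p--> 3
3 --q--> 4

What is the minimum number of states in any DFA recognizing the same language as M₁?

2

All states are reachable from the start state.
Start with accepting vs non-accepting: {1,2,4} | {3}.
No further refinement is possible. Final partition (2 blocks): {1,2,4} | {3}.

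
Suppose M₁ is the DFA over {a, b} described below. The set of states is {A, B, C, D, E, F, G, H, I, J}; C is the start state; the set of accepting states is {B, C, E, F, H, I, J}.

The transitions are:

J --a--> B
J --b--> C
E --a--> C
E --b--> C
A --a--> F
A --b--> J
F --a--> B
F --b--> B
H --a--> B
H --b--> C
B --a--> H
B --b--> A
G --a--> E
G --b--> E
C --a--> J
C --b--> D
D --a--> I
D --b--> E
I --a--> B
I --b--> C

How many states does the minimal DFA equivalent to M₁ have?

Reachable states from the start: {A,B,C,D,E,F,H,I,J}. Unreachable: {G} — drop them.
Start with accepting vs non-accepting: {B,C,E,F,H,I,J} | {A,D}.
On input b, block {B,C,E,F,H,I,J} splits into {E,F,H,I,J} and {B,C}.
No further refinement is possible. Final partition (3 blocks): {E,F,H,I,J} | {A,D} | {B,C}.

3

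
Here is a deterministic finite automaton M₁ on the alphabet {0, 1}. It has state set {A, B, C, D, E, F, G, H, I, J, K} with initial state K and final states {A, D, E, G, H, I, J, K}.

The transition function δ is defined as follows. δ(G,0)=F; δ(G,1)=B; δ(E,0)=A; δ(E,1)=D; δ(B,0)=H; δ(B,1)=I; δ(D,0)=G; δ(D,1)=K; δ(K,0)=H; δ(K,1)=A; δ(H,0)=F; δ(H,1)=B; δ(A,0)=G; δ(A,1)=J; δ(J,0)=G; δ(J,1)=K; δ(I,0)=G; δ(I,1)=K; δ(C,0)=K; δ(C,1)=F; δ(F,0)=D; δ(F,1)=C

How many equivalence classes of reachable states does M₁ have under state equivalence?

4

Reachable states from the start: {A,B,C,D,F,G,H,I,J,K}. Unreachable: {E} — drop them.
Start with accepting vs non-accepting: {A,D,G,H,I,J,K} | {B,C,F}.
On input 0, block {A,D,G,H,I,J,K} splits into {A,D,I,J,K} and {G,H}.
Refine {B,C,F} on symbol 0: members go to different blocks, giving {C,F} and {B}.
The partition is now stable with 4 blocks: {A,D,I,J,K} | {C,F} | {G,H} | {B}.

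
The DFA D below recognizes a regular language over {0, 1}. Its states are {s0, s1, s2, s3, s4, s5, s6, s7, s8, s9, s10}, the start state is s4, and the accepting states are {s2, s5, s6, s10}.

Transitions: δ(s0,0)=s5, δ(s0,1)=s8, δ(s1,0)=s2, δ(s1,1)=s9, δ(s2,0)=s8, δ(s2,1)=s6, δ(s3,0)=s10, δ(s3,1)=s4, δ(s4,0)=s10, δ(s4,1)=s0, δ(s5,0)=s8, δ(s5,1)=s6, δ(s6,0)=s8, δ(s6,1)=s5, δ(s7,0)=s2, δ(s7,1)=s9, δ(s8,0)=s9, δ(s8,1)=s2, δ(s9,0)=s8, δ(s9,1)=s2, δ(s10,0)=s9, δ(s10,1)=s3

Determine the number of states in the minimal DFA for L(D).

States {s1,s7} cannot be reached from the start state, so discard them.
Start with accepting vs non-accepting: {s2,s5,s6,s10} | {s0,s3,s4,s8,s9}.
On input 1, block {s2,s5,s6,s10} splits into {s2,s5,s6} and {s10}.
On input 0, block {s0,s3,s4,s8,s9} splits into {s3,s4} and {s8,s9} and {s0}.
Refine {s3,s4} on symbol 1: members go to different blocks, giving {s3} and {s4}.
The partition is now stable with 6 blocks: {s2,s5,s6} | {s3} | {s10} | {s8,s9} | {s0} | {s4}.

6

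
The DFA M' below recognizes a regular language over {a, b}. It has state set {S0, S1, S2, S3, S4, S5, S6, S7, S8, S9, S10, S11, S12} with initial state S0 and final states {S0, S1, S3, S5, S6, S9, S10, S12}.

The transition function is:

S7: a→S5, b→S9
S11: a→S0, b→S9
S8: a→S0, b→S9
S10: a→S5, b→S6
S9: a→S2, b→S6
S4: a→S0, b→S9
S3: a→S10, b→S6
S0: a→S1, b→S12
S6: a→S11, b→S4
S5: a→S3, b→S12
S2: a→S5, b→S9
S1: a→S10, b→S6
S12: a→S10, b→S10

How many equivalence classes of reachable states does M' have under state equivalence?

Reachable states from the start: {S0,S1,S2,S3,S4,S5,S6,S9,S10,S11,S12}. Unreachable: {S7,S8} — drop them.
Start with accepting vs non-accepting: {S0,S1,S3,S5,S6,S9,S10,S12} | {S2,S4,S11}.
Split {S0,S1,S3,S5,S6,S9,S10,S12} by δ(·,a) → {S0,S1,S3,S5,S10,S12} and {S6,S9}.
Refine {S0,S1,S3,S5,S10,S12} on symbol b: members go to different blocks, giving {S0,S5,S12} and {S1,S3,S10}.
Refine {S0,S5,S12} on symbol b: members go to different blocks, giving {S0,S5} and {S12}.
Refine {S6,S9} on symbol b: members go to different blocks, giving {S6} and {S9}.
Split {S1,S3,S10} by δ(·,a) → {S1,S3} and {S10}.
Stable partition: {S0,S5} | {S2,S4,S11} | {S6} | {S1,S3} | {S12} | {S9} | {S10} — 7 equivalence classes.

7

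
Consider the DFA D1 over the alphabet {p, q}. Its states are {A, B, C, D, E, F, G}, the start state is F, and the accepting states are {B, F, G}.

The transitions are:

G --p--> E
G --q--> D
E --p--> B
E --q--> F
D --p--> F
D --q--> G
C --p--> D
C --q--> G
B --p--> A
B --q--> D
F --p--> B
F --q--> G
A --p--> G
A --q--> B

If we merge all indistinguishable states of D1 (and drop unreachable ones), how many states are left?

6

States {C} cannot be reached from the start state, so discard them.
P0 = {B,F,G} | {A,D,E}.
Refine {B,F,G} on symbol p: members go to different blocks, giving {B,G} and {F}.
Split {A,D,E} by δ(·,p) → {A,E} and {D}.
Split {A,E} by δ(·,q) → {A} and {E}.
Split {B,G} by δ(·,p) → {B} and {G}.
No further refinement is possible. Final partition (6 blocks): {B} | {A} | {F} | {D} | {E} | {G}.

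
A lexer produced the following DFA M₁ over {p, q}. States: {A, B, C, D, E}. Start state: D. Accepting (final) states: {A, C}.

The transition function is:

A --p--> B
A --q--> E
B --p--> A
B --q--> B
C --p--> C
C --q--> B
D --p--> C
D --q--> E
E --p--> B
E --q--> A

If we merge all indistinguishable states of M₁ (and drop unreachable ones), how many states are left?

All states are reachable from the start state.
Initial partition by acceptance: {A,C} | {B,D,E}.
Split {A,C} by δ(·,p) → {A} and {C}.
Refine {B,D,E} on symbol p: members go to different blocks, giving {B} and {D} and {E}.
Stable partition: {A} | {B} | {C} | {D} | {E} — 5 equivalence classes.

5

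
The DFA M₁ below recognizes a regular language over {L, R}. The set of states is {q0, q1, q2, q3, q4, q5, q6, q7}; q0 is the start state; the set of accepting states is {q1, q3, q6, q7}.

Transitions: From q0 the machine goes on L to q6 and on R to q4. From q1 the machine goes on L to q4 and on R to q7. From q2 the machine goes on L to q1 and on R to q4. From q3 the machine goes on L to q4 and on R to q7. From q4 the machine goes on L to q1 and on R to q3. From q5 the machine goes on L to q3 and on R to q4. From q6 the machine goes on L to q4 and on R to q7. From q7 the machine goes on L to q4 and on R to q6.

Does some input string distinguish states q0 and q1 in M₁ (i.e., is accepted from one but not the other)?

Yes

States {q2,q5} cannot be reached from the start state, so discard them.
Initial partition by acceptance: {q1,q3,q6,q7} | {q0,q4}.
Refine {q0,q4} on symbol R: members go to different blocks, giving {q0} and {q4}.
No further refinement is possible. Final partition (3 blocks): {q1,q3,q6,q7} | {q0} | {q4}.
q0 and q1 end up in different blocks, so they are distinguishable. For instance, the string 'ε' is accepted from only q1.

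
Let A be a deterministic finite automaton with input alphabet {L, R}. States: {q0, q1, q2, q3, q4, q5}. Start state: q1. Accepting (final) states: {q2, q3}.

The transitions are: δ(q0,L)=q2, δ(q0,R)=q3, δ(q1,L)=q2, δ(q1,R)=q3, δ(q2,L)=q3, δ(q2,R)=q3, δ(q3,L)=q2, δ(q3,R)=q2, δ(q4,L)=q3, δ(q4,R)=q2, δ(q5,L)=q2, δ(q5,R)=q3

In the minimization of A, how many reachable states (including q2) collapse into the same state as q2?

2

States {q0,q4,q5} cannot be reached from the start state, so discard them.
Initial partition by acceptance: {q2,q3} | {q1}.
Stable partition: {q2,q3} | {q1} — 2 equivalence classes.
The equivalence class containing q2 is {q2,q3}, of size 2.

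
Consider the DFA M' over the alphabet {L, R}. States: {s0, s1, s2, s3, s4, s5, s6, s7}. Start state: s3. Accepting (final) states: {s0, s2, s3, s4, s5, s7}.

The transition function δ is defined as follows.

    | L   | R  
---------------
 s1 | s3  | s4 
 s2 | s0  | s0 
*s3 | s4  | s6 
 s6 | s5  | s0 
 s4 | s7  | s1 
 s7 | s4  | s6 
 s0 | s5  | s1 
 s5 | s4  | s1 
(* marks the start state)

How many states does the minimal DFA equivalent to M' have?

States {s2} cannot be reached from the start state, so discard them.
P0 = {s0,s3,s4,s5,s7} | {s1,s6}.
Stable partition: {s0,s3,s4,s5,s7} | {s1,s6} — 2 equivalence classes.

2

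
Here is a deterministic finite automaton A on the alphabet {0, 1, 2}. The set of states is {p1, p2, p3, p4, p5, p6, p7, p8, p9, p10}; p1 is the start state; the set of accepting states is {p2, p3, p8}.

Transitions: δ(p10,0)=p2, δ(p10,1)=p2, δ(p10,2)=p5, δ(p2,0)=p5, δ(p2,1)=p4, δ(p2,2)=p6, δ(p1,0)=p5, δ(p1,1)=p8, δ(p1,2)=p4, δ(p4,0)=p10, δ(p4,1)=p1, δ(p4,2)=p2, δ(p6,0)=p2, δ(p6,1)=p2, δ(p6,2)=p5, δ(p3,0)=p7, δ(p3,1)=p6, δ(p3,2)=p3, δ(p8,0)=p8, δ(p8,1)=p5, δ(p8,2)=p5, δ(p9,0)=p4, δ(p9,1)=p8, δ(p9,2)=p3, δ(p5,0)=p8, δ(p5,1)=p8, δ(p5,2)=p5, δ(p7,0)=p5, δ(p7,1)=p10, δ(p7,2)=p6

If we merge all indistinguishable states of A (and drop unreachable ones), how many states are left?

States {p3,p7,p9} cannot be reached from the start state, so discard them.
Initial partition by acceptance: {p2,p8} | {p1,p4,p5,p6,p10}.
Split {p2,p8} by δ(·,0) → {p2} and {p8}.
Refine {p1,p4,p5,p6,p10} on symbol 0: members go to different blocks, giving {p1,p4} and {p6,p10} and {p5}.
On input 0, block {p1,p4} splits into {p1} and {p4}.
No further refinement is possible. Final partition (6 blocks): {p2} | {p1} | {p8} | {p6,p10} | {p5} | {p4}.

6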